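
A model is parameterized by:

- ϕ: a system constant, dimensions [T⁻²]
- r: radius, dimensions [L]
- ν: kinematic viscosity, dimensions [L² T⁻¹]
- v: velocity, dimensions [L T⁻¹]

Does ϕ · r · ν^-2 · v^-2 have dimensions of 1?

no

Sum the exponent of each base dimension across the product:
  L: [ϕ]_L + [r]_L − 2·[ν]_L − 2·[v]_L = (0) + (1) − 2·(2) − 2·(1) = -5
  T: [ϕ]_T + [r]_T − 2·[ν]_T − 2·[v]_T = (-2) + (0) − 2·(-1) − 2·(-1) = 2
Net dimensions [L⁻⁵ T²] ≠ [1] — not dimensionless.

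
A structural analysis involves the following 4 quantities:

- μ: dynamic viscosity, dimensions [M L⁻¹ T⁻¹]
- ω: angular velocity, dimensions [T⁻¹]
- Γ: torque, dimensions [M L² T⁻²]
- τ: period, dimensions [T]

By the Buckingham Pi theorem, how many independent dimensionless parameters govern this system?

There are 4 variables and 3 base dimensions (M, L, T).
The dimension matrix has rank 3.
Independent dimensionless groups: 4 − 3 = 1.

1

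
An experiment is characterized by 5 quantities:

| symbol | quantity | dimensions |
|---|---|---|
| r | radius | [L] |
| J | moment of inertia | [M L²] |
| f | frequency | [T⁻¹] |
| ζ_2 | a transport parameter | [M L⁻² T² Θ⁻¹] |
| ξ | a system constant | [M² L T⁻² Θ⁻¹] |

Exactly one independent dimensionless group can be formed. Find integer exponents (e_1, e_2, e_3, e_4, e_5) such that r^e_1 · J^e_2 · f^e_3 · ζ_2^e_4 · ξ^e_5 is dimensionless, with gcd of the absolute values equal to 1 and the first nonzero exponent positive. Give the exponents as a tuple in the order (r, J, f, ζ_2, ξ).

M: e_1·(0) + e_2·(1) + e_3·(0) + e_4·(1) + e_5·(2) = 0
L: e_1·(1) + e_2·(2) + e_3·(0) + e_4·(-2) + e_5·(1) = 0
T: e_1·(0) + e_2·(0) + e_3·(-1) + e_4·(2) + e_5·(-2) = 0
Θ: e_1·(0) + e_2·(0) + e_3·(0) + e_4·(-1) + e_5·(-1) = 0
Solving this homogeneous linear system for the smallest-integer solution (first nonzero entry positive) gives (1, 1, 4, 1, -1).

(1, 1, 4, 1, -1)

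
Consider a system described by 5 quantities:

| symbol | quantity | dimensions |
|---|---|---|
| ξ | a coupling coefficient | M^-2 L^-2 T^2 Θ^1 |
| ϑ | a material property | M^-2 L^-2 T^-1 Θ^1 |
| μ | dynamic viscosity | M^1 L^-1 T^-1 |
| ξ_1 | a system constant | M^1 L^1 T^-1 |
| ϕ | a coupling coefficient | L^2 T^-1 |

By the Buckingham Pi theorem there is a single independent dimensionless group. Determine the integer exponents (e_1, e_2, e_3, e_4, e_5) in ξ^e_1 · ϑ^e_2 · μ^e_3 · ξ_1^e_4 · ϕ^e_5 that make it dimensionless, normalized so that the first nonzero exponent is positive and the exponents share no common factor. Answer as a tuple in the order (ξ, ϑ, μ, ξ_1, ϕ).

(1, -1, 3, -3, 3)

M: e_1·(-2) + e_2·(-2) + e_3·(1) + e_4·(1) + e_5·(0) = 0
L: e_1·(-2) + e_2·(-2) + e_3·(-1) + e_4·(1) + e_5·(2) = 0
T: e_1·(2) + e_2·(-1) + e_3·(-1) + e_4·(-1) + e_5·(-1) = 0
Θ: e_1·(1) + e_2·(1) + e_3·(0) + e_4·(0) + e_5·(0) = 0
Solving this homogeneous linear system for the smallest-integer solution (first nonzero entry positive) gives (1, -1, 3, -3, 3).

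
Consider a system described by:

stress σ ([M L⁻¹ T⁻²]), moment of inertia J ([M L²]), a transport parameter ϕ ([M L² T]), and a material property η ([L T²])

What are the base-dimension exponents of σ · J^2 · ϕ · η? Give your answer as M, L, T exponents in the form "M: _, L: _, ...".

M: 4, L: 6, T: 1

Collect each base-dimension exponent across the product:
  M: (1) + 2·(1) + (1) + (0) = 4
  L: (-1) + 2·(2) + (2) + (1) = 6
  T: (-2) + 2·(0) + (1) + (2) = 1
So the dimensions are [M⁴ L⁶ T].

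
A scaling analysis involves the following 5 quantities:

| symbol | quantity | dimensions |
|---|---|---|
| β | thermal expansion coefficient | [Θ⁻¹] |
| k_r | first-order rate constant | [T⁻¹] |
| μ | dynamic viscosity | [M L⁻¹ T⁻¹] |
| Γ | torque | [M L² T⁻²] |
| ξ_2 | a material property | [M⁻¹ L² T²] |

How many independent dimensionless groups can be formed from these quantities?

There are 5 variables and 4 base dimensions (M, L, T, Θ).
The dimension matrix has rank 4.
Independent dimensionless groups: 5 − 4 = 1.

1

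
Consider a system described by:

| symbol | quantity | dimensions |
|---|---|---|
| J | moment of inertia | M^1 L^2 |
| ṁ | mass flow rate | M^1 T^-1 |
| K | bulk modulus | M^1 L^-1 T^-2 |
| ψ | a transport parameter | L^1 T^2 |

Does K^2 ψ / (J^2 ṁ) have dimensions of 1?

Sum the exponent of each base dimension across the product:
  M: −2·[J]_M − [ṁ]_M + 2·[K]_M + [ψ]_M = −2·(1) − (1) + 2·(1) + (0) = -1
  L: −2·[J]_L − [ṁ]_L + 2·[K]_L + [ψ]_L = −2·(2) − (0) + 2·(-1) + (1) = -5
  T: −2·[J]_T − [ṁ]_T + 2·[K]_T + [ψ]_T = −2·(0) − (-1) + 2·(-2) + (2) = -1
Net dimensions [M⁻¹ L⁻⁵ T⁻¹] ≠ [1] — not dimensionless.

no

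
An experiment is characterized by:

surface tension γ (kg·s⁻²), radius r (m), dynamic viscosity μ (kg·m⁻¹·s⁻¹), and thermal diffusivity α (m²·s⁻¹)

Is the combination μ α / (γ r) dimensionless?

Sum the exponent of each base dimension across the product:
  M: −[γ]_M − [r]_M + [μ]_M + [α]_M = −(1) − (0) + (1) + (0) = 0
  L: −[γ]_L − [r]_L + [μ]_L + [α]_L = −(0) − (1) + (-1) + (2) = 0
  T: −[γ]_T − [r]_T + [μ]_T + [α]_T = −(-2) − (0) + (-1) + (-1) = 0
All base exponents vanish — dimensionless.

yes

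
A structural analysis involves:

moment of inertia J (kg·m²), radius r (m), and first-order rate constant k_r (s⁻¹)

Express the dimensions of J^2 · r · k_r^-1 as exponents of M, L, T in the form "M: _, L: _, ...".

Collect each base-dimension exponent across the product:
  M: 2·(1) + (0) − (0) = 2
  L: 2·(2) + (1) − (0) = 5
  T: 2·(0) + (0) − (-1) = 1
So the dimensions are [M² L⁵ T].

M: 2, L: 5, T: 1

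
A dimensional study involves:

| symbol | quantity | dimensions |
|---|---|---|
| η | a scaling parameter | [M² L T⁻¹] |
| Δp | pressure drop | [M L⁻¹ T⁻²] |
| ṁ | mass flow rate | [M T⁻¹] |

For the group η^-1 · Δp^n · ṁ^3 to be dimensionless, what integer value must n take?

-1

Balance the M exponent: (1)·n from Δp, plus −(2) + 3·(1) = 1 from the rest, must sum to zero.
n + 1 = 0, so n = -1.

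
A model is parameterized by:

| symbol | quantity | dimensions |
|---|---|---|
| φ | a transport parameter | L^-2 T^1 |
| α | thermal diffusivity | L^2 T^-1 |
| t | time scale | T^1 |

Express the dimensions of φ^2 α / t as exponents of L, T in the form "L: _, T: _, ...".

L: -2, T: 0

Collect each base-dimension exponent across the product:
  L: 2·(-2) + (2) − (0) = -2
  T: 2·(1) + (-1) − (1) = 0
So the dimensions are [L⁻²].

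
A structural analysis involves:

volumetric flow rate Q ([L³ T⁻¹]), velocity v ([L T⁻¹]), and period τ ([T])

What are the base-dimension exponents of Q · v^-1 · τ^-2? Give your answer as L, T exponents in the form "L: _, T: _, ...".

L: 2, T: -2

Collect each base-dimension exponent across the product:
  L: (3) − (1) − 2·(0) = 2
  T: (-1) − (-1) − 2·(1) = -2
So the dimensions are [L² T⁻²].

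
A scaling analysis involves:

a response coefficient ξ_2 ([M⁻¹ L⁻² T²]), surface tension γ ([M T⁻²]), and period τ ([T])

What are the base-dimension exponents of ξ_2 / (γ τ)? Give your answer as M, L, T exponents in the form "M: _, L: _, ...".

Collect each base-dimension exponent across the product:
  M: (-1) − (1) − (0) = -2
  L: (-2) − (0) − (0) = -2
  T: (2) − (-2) − (1) = 3
So the dimensions are [M⁻² L⁻² T³].

M: -2, L: -2, T: 3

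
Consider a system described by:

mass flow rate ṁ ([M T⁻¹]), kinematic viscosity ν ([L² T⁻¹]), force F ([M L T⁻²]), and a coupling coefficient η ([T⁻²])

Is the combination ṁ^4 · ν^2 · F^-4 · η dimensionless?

Sum the exponent of each base dimension across the product:
  M: 4·[ṁ]_M + 2·[ν]_M − 4·[F]_M + [η]_M = 4·(1) + 2·(0) − 4·(1) + (0) = 0
  L: 4·[ṁ]_L + 2·[ν]_L − 4·[F]_L + [η]_L = 4·(0) + 2·(2) − 4·(1) + (0) = 0
  T: 4·[ṁ]_T + 2·[ν]_T − 4·[F]_T + [η]_T = 4·(-1) + 2·(-1) − 4·(-2) + (-2) = 0
All base exponents vanish — dimensionless.

yes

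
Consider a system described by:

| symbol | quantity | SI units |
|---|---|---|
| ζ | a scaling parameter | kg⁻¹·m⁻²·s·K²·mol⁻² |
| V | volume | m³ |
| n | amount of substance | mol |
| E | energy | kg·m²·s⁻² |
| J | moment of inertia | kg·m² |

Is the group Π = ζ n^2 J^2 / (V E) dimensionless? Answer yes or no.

no

Sum the exponent of each base dimension across the product:
  M: [ζ]_M − [V]_M + 2·[n]_M − [E]_M + 2·[J]_M = (-1) − (0) + 2·(0) − (1) + 2·(1) = 0
  L: [ζ]_L − [V]_L + 2·[n]_L − [E]_L + 2·[J]_L = (-2) − (3) + 2·(0) − (2) + 2·(2) = -3
  T: [ζ]_T − [V]_T + 2·[n]_T − [E]_T + 2·[J]_T = (1) − (0) + 2·(0) − (-2) + 2·(0) = 3
  Θ: [ζ]_Θ − [V]_Θ + 2·[n]_Θ − [E]_Θ + 2·[J]_Θ = (2) − (0) + 2·(0) − (0) + 2·(0) = 2
  N: [ζ]_N − [V]_N + 2·[n]_N − [E]_N + 2·[J]_N = (-2) − (0) + 2·(1) − (0) + 2·(0) = 0
Net dimensions [L⁻³ T³ Θ²] ≠ [1] — not dimensionless.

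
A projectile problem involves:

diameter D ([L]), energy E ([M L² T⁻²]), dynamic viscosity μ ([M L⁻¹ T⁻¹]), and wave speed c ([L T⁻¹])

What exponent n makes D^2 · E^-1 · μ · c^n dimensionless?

1

Balance the L exponent: (1)·n from c, plus 2·(1) − (2) + (-1) = -1 from the rest, must sum to zero.
n − 1 = 0, so n = 1.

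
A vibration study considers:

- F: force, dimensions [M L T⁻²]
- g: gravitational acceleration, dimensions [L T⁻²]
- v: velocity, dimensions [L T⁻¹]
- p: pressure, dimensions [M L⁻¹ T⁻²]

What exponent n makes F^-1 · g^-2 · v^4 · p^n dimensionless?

1

Balance the M exponent: (1)·n from p, plus −(1) − 2·(0) + 4·(0) = -1 from the rest, must sum to zero.
n − 1 = 0, so n = 1.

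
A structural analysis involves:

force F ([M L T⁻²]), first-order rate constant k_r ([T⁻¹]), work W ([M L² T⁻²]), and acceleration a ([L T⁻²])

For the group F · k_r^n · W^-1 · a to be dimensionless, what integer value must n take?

Balance the T exponent: (-1)·n from k_r, plus (-2) − (-2) + (-2) = -2 from the rest, must sum to zero.
−n − 2 = 0, so n = -2.

-2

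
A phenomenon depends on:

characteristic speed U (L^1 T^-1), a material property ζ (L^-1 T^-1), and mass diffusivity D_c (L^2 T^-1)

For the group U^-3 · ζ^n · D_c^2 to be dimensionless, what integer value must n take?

Balance the L exponent: (-1)·n from ζ, plus −3·(1) + 2·(2) = 1 from the rest, must sum to zero.
−n + 1 = 0, so n = 1.

1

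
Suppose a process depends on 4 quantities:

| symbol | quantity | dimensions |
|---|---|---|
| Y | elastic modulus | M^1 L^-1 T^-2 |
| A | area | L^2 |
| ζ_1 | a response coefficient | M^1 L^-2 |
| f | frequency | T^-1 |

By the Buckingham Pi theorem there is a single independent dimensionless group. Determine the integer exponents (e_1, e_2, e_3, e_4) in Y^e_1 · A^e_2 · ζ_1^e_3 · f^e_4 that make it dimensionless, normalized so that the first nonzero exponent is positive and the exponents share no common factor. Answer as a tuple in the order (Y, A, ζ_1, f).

(2, -1, -2, -4)

M: e_1·(1) + e_2·(0) + e_3·(1) + e_4·(0) = 0
L: e_1·(-1) + e_2·(2) + e_3·(-2) + e_4·(0) = 0
T: e_1·(-2) + e_2·(0) + e_3·(0) + e_4·(-1) = 0
Solving this homogeneous linear system for the smallest-integer solution (first nonzero entry positive) gives (2, -1, -2, -4).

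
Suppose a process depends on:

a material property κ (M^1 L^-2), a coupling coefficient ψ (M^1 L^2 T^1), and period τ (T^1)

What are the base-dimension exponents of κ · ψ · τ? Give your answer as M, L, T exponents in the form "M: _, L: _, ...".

Collect each base-dimension exponent across the product:
  M: (1) + (1) + (0) = 2
  L: (-2) + (2) + (0) = 0
  T: (0) + (1) + (1) = 2
So the dimensions are [M² T²].

M: 2, L: 0, T: 2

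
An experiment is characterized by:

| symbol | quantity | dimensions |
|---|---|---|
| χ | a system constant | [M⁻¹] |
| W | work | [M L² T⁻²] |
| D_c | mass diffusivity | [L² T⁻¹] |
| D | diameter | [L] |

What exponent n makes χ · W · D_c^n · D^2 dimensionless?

Balance the L exponent: (2)·n from D_c, plus (0) + (2) + 2·(1) = 4 from the rest, must sum to zero.
2n + 4 = 0, so n = -2.

-2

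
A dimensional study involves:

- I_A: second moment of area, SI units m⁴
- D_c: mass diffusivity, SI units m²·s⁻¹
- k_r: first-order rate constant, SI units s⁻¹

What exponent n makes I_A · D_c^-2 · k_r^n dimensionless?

2

Balance the T exponent: (-1)·n from k_r, plus (0) − 2·(-1) = 2 from the rest, must sum to zero.
−n + 2 = 0, so n = 2.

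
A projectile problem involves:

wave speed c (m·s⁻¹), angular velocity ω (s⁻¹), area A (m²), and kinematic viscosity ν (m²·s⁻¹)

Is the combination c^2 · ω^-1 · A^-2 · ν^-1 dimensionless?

no

Sum the exponent of each base dimension across the product:
  L: 2·[c]_L − [ω]_L − 2·[A]_L − [ν]_L = 2·(1) − (0) − 2·(2) − (2) = -4
  T: 2·[c]_T − [ω]_T − 2·[A]_T − [ν]_T = 2·(-1) − (-1) − 2·(0) − (-1) = 0
Net dimensions [L⁻⁴] ≠ [1] — not dimensionless.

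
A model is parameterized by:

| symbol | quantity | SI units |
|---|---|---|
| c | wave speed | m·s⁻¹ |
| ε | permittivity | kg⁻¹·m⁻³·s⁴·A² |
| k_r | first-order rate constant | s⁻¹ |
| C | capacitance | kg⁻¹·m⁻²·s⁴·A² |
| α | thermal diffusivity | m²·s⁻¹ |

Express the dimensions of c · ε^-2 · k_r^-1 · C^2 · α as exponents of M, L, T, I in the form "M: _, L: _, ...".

M: 0, L: 5, T: -1, I: 0

Collect each base-dimension exponent across the product:
  M: (0) − 2·(-1) − (0) + 2·(-1) + (0) = 0
  L: (1) − 2·(-3) − (0) + 2·(-2) + (2) = 5
  T: (-1) − 2·(4) − (-1) + 2·(4) + (-1) = -1
  I: (0) − 2·(2) − (0) + 2·(2) + (0) = 0
So the dimensions are [L⁵ T⁻¹].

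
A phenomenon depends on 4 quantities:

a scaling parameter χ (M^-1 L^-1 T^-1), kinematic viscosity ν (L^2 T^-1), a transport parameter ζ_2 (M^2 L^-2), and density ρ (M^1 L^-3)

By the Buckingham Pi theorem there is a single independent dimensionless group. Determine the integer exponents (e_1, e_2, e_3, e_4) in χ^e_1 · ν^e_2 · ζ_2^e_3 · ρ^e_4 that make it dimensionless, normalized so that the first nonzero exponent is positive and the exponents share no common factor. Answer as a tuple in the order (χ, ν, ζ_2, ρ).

M: e_1·(-1) + e_2·(0) + e_3·(2) + e_4·(1) = 0
L: e_1·(-1) + e_2·(2) + e_3·(-2) + e_4·(-3) = 0
T: e_1·(-1) + e_2·(-1) + e_3·(0) + e_4·(0) = 0
Solving this homogeneous linear system for the smallest-integer solution (first nonzero entry positive) gives (2, -2, 3, -4).

(2, -2, 3, -4)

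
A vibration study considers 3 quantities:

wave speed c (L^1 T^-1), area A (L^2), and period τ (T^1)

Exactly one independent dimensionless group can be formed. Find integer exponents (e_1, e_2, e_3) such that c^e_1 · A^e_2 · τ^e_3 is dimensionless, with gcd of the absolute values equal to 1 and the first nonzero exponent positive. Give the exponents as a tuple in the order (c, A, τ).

L: e_1·(1) + e_2·(2) + e_3·(0) = 0
T: e_1·(-1) + e_2·(0) + e_3·(1) = 0
Solving this homogeneous linear system for the smallest-integer solution (first nonzero entry positive) gives (2, -1, 2).

(2, -1, 2)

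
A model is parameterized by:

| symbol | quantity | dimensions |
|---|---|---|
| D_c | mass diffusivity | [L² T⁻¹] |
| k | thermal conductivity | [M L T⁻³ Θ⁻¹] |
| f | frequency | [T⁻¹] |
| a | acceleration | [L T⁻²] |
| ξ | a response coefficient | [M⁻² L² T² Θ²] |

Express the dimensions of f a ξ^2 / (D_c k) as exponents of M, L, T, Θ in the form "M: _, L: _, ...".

Collect each base-dimension exponent across the product:
  M: −(0) − (1) + (0) + (0) + 2·(-2) = -5
  L: −(2) − (1) + (0) + (1) + 2·(2) = 2
  T: −(-1) − (-3) + (-1) + (-2) + 2·(2) = 5
  Θ: −(0) − (-1) + (0) + (0) + 2·(2) = 5
So the dimensions are [M⁻⁵ L² T⁵ Θ⁵].

M: -5, L: 2, T: 5, Θ: 5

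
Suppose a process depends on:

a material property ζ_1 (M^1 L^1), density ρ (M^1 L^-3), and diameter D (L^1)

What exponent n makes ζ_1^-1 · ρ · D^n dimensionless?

Balance the L exponent: (1)·n from D, plus −(1) + (-3) = -4 from the rest, must sum to zero.
n − 4 = 0, so n = 4.

4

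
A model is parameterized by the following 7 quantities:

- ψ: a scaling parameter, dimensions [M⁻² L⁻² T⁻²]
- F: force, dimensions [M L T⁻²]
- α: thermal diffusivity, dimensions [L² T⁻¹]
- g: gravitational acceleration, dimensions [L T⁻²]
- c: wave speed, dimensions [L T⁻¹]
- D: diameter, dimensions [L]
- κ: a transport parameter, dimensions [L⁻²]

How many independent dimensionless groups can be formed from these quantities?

4

There are 7 variables and 3 base dimensions (M, L, T).
The dimension matrix has rank 3.
Independent dimensionless groups: 7 − 3 = 4.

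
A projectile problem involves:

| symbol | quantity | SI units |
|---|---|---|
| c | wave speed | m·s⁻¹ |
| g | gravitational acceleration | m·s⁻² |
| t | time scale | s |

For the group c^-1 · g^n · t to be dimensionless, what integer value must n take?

1

Balance the L exponent: (1)·n from g, plus −(1) + (0) = -1 from the rest, must sum to zero.
n − 1 = 0, so n = 1.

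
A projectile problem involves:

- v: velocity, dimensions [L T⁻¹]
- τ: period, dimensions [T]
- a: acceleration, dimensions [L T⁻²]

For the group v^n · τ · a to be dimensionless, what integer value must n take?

-1

Balance the L exponent: (1)·n from v, plus (0) + (1) = 1 from the rest, must sum to zero.
n + 1 = 0, so n = -1.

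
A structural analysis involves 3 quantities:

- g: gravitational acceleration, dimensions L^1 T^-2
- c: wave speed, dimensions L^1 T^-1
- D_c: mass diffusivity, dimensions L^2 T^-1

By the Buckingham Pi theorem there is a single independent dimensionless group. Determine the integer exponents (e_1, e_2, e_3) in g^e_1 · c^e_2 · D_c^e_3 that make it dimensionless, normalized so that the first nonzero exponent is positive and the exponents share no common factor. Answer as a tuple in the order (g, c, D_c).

L: e_1·(1) + e_2·(1) + e_3·(2) = 0
T: e_1·(-2) + e_2·(-1) + e_3·(-1) = 0
Solving this homogeneous linear system for the smallest-integer solution (first nonzero entry positive) gives (1, -3, 1).

(1, -3, 1)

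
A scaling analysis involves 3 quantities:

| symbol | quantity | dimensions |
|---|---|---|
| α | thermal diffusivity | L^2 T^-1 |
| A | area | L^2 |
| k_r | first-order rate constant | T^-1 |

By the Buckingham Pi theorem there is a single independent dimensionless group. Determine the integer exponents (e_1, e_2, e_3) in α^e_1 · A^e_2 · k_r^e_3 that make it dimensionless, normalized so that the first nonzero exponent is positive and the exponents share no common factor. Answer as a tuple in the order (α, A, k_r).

L: e_1·(2) + e_2·(2) + e_3·(0) = 0
T: e_1·(-1) + e_2·(0) + e_3·(-1) = 0
Solving this homogeneous linear system for the smallest-integer solution (first nonzero entry positive) gives (1, -1, -1).

(1, -1, -1)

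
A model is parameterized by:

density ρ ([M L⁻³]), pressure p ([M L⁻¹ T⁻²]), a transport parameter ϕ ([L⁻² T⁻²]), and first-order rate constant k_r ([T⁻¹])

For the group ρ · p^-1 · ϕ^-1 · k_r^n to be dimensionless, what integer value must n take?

Balance the T exponent: (-1)·n from k_r, plus (0) − (-2) − (-2) = 4 from the rest, must sum to zero.
−n + 4 = 0, so n = 4.

4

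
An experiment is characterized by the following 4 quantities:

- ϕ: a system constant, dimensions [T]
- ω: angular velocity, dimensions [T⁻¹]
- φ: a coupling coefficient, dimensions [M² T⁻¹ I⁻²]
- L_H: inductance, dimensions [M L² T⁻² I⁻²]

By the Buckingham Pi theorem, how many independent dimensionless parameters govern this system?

There are 4 variables and 4 base dimensions (M, L, T, I).
The dimension matrix has rank 3 (less than 4: the dimension vectors are linearly dependent).
Independent dimensionless groups: 4 − 3 = 1.

1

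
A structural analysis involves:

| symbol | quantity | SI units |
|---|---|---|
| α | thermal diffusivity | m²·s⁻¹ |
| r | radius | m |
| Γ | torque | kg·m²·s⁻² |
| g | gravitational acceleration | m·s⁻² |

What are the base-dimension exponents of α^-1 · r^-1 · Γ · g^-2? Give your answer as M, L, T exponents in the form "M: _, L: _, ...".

M: 1, L: -3, T: 3

Collect each base-dimension exponent across the product:
  M: −(0) − (0) + (1) − 2·(0) = 1
  L: −(2) − (1) + (2) − 2·(1) = -3
  T: −(-1) − (0) + (-2) − 2·(-2) = 3
So the dimensions are [M L⁻³ T³].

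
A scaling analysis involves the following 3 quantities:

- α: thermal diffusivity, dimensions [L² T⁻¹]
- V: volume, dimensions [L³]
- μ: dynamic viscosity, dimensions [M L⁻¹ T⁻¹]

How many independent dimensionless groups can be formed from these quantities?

0

There are 3 variables and 3 base dimensions (M, L, T).
The dimension matrix has rank 3.
Independent dimensionless groups: 3 − 3 = 0.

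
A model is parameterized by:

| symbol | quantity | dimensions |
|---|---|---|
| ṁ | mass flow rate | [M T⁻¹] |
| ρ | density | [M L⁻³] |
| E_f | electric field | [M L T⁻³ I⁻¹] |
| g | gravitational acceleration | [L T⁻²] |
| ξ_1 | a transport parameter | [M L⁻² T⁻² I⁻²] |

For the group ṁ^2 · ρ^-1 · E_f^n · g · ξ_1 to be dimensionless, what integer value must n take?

Balance the M exponent: (1)·n from E_f, plus 2·(1) − (1) + (0) + (1) = 2 from the rest, must sum to zero.
n + 2 = 0, so n = -2.

-2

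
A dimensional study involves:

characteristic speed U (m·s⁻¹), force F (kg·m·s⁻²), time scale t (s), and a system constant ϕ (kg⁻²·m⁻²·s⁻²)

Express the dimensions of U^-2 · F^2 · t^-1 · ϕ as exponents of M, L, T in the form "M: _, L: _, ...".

M: 0, L: -2, T: -5

Collect each base-dimension exponent across the product:
  M: −2·(0) + 2·(1) − (0) + (-2) = 0
  L: −2·(1) + 2·(1) − (0) + (-2) = -2
  T: −2·(-1) + 2·(-2) − (1) + (-2) = -5
So the dimensions are [L⁻² T⁻⁵].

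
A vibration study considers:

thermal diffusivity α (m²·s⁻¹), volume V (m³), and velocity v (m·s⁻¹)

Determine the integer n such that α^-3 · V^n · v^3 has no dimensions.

Balance the L exponent: (3)·n from V, plus −3·(2) + 3·(1) = -3 from the rest, must sum to zero.
3n − 3 = 0, so n = 1.

1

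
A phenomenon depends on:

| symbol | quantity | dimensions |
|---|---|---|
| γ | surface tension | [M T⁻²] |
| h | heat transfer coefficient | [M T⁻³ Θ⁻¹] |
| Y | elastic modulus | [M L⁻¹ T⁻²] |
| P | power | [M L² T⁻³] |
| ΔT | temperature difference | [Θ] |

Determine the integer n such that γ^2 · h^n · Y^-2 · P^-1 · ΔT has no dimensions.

1

Balance the M exponent: (1)·n from h, plus 2·(1) − 2·(1) − (1) + (0) = -1 from the rest, must sum to zero.
n − 1 = 0, so n = 1.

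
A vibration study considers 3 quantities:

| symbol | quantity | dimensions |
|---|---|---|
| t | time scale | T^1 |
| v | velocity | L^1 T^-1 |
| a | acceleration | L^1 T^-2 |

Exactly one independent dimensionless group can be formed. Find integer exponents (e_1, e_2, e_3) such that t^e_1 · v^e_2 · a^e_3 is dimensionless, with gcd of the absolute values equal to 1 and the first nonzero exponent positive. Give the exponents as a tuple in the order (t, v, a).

L: e_1·(0) + e_2·(1) + e_3·(1) = 0
T: e_1·(1) + e_2·(-1) + e_3·(-2) = 0
Solving this homogeneous linear system for the smallest-integer solution (first nonzero entry positive) gives (1, -1, 1).

(1, -1, 1)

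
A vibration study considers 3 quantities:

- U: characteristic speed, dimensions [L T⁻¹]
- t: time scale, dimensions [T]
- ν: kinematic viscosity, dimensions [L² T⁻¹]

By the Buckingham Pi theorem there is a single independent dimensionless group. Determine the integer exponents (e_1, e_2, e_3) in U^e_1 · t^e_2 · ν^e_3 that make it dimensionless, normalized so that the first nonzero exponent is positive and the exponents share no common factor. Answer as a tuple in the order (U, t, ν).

(2, 1, -1)

L: e_1·(1) + e_2·(0) + e_3·(2) = 0
T: e_1·(-1) + e_2·(1) + e_3·(-1) = 0
Solving this homogeneous linear system for the smallest-integer solution (first nonzero entry positive) gives (2, 1, -1).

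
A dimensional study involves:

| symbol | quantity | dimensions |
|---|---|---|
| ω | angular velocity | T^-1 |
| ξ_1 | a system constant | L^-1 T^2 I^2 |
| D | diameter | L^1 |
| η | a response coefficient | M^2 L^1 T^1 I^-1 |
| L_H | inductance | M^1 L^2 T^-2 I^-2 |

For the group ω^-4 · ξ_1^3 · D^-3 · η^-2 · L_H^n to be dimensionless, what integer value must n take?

4

Balance the M exponent: (1)·n from L_H, plus −4·(0) + 3·(0) − 3·(0) − 2·(2) = -4 from the rest, must sum to zero.
n − 4 = 0, so n = 4.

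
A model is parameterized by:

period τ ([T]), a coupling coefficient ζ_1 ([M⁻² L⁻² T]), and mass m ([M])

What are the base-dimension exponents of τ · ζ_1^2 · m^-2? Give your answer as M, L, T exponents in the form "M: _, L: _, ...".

M: -6, L: -4, T: 3

Collect each base-dimension exponent across the product:
  M: (0) + 2·(-2) − 2·(1) = -6
  L: (0) + 2·(-2) − 2·(0) = -4
  T: (1) + 2·(1) − 2·(0) = 3
So the dimensions are [M⁻⁶ L⁻⁴ T³].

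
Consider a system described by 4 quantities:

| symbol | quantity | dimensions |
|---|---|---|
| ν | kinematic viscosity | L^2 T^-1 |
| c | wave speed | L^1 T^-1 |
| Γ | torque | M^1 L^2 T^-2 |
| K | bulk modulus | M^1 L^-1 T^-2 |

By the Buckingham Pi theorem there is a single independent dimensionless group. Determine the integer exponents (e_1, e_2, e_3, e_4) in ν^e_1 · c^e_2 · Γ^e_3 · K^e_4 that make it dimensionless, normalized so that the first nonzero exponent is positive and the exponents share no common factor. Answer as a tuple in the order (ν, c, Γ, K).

M: e_1·(0) + e_2·(0) + e_3·(1) + e_4·(1) = 0
L: e_1·(2) + e_2·(1) + e_3·(2) + e_4·(-1) = 0
T: e_1·(-1) + e_2·(-1) + e_3·(-2) + e_4·(-2) = 0
Solving this homogeneous linear system for the smallest-integer solution (first nonzero entry positive) gives (3, -3, -1, 1).

(3, -3, -1, 1)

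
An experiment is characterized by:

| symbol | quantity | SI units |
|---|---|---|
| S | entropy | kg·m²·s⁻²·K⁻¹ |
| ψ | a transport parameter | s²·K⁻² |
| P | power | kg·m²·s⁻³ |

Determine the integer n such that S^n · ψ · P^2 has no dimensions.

-2

Balance the M exponent: (1)·n from S, plus (0) + 2·(1) = 2 from the rest, must sum to zero.
n + 2 = 0, so n = -2.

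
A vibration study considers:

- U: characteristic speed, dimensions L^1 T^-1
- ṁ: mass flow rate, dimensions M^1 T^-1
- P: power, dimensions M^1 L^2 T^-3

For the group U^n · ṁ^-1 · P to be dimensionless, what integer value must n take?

-2

Balance the L exponent: (1)·n from U, plus −(0) + (2) = 2 from the rest, must sum to zero.
n + 2 = 0, so n = -2.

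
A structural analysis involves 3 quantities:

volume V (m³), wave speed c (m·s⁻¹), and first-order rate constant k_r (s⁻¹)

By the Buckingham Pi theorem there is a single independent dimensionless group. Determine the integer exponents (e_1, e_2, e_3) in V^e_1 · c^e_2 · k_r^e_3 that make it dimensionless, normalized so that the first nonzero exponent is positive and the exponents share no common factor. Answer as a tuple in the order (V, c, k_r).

(1, -3, 3)

L: e_1·(3) + e_2·(1) + e_3·(0) = 0
T: e_1·(0) + e_2·(-1) + e_3·(-1) = 0
Solving this homogeneous linear system for the smallest-integer solution (first nonzero entry positive) gives (1, -3, 3).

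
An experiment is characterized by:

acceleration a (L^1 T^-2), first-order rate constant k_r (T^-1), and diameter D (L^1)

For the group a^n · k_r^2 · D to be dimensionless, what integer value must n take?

Balance the L exponent: (1)·n from a, plus 2·(0) + (1) = 1 from the rest, must sum to zero.
n + 1 = 0, so n = -1.

-1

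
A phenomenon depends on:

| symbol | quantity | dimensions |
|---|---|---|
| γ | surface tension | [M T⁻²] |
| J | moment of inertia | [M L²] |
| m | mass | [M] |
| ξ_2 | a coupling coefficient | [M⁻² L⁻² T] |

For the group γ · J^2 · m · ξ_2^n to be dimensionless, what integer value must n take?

Balance the M exponent: (-2)·n from ξ_2, plus (1) + 2·(1) + (1) = 4 from the rest, must sum to zero.
-2n + 4 = 0, so n = 2.

2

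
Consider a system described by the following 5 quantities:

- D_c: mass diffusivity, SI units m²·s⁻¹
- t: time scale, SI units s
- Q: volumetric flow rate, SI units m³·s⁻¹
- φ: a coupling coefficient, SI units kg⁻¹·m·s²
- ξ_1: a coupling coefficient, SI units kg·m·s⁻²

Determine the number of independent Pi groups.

2

There are 5 variables and 3 base dimensions (M, L, T).
The dimension matrix has rank 3.
Independent dimensionless groups: 5 − 3 = 2.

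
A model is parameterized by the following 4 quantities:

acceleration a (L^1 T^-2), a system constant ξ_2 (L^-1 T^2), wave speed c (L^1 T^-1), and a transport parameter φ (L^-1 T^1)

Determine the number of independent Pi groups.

There are 4 variables and 2 base dimensions (L, T).
The dimension matrix has rank 2.
Independent dimensionless groups: 4 − 2 = 2.

2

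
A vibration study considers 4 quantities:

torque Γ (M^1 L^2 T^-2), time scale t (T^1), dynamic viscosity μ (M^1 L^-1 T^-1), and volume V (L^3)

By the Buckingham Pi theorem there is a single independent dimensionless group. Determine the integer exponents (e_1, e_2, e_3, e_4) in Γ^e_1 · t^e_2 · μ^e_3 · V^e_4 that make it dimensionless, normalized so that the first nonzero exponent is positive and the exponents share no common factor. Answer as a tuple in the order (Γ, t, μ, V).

(1, 1, -1, -1)

M: e_1·(1) + e_2·(0) + e_3·(1) + e_4·(0) = 0
L: e_1·(2) + e_2·(0) + e_3·(-1) + e_4·(3) = 0
T: e_1·(-2) + e_2·(1) + e_3·(-1) + e_4·(0) = 0
Solving this homogeneous linear system for the smallest-integer solution (first nonzero entry positive) gives (1, 1, -1, -1).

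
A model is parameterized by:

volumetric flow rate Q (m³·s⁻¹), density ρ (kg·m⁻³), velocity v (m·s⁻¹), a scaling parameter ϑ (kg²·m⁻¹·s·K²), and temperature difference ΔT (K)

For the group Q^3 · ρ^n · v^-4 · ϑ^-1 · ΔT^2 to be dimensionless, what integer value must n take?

Balance the M exponent: (1)·n from ρ, plus 3·(0) − 4·(0) − (2) + 2·(0) = -2 from the rest, must sum to zero.
n − 2 = 0, so n = 2.

2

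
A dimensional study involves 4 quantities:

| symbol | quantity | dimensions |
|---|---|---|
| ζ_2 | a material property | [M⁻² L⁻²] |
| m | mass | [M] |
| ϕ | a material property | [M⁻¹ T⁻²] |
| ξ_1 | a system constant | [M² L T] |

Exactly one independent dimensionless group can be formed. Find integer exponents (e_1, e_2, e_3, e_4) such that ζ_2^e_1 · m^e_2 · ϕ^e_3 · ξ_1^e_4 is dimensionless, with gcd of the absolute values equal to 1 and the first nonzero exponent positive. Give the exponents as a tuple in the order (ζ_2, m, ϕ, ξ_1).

M: e_1·(-2) + e_2·(1) + e_3·(-1) + e_4·(2) = 0
L: e_1·(-2) + e_2·(0) + e_3·(0) + e_4·(1) = 0
T: e_1·(0) + e_2·(0) + e_3·(-2) + e_4·(1) = 0
Solving this homogeneous linear system for the smallest-integer solution (first nonzero entry positive) gives (1, -1, 1, 2).

(1, -1, 1, 2)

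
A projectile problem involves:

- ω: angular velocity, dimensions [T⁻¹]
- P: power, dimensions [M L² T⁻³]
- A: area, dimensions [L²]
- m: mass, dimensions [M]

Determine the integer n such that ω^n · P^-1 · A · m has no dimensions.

Balance the T exponent: (-1)·n from ω, plus −(-3) + (0) + (0) = 3 from the rest, must sum to zero.
−n + 3 = 0, so n = 3.

3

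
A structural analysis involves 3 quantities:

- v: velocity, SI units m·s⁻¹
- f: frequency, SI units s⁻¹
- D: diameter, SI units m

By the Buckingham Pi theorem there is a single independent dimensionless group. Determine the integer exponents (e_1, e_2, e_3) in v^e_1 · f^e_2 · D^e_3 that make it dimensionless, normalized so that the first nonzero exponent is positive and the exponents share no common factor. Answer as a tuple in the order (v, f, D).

(1, -1, -1)

L: e_1·(1) + e_2·(0) + e_3·(1) = 0
T: e_1·(-1) + e_2·(-1) + e_3·(0) = 0
Solving this homogeneous linear system for the smallest-integer solution (first nonzero entry positive) gives (1, -1, -1).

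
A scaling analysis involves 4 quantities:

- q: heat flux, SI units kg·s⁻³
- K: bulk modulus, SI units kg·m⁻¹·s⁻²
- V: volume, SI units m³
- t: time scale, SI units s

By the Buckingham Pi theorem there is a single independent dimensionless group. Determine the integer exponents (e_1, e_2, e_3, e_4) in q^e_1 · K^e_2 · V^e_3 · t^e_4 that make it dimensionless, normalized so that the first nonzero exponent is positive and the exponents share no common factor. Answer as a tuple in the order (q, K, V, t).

(3, -3, -1, 3)

M: e_1·(1) + e_2·(1) + e_3·(0) + e_4·(0) = 0
L: e_1·(0) + e_2·(-1) + e_3·(3) + e_4·(0) = 0
T: e_1·(-3) + e_2·(-2) + e_3·(0) + e_4·(1) = 0
Solving this homogeneous linear system for the smallest-integer solution (first nonzero entry positive) gives (3, -3, -1, 3).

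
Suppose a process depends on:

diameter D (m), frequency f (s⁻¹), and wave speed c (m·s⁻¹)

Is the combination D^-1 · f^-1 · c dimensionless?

yes

Sum the exponent of each base dimension across the product:
  M: −[D]_M − [f]_M + [c]_M = −(0) − (0) + (0) = 0
  L: −[D]_L − [f]_L + [c]_L = −(1) − (0) + (1) = 0
  T: −[D]_T − [f]_T + [c]_T = −(0) − (-1) + (-1) = 0
All base exponents vanish — dimensionless.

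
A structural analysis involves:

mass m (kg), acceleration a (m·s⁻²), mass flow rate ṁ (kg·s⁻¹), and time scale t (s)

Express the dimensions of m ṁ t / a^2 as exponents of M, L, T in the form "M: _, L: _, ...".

Collect each base-dimension exponent across the product:
  M: (1) − 2·(0) + (1) + (0) = 2
  L: (0) − 2·(1) + (0) + (0) = -2
  T: (0) − 2·(-2) + (-1) + (1) = 4
So the dimensions are [M² L⁻² T⁴].

M: 2, L: -2, T: 4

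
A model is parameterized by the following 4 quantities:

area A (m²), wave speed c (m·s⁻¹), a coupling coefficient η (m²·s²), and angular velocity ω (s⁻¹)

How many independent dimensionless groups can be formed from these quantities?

2

There are 4 variables and 2 base dimensions (L, T).
The dimension matrix has rank 2.
Independent dimensionless groups: 4 − 2 = 2.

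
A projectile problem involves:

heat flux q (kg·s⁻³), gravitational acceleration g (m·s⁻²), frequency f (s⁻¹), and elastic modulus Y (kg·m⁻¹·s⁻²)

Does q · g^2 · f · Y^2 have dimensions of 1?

Sum the exponent of each base dimension across the product:
  M: [q]_M + 2·[g]_M + [f]_M + 2·[Y]_M = (1) + 2·(0) + (0) + 2·(1) = 3
  L: [q]_L + 2·[g]_L + [f]_L + 2·[Y]_L = (0) + 2·(1) + (0) + 2·(-1) = 0
  T: [q]_T + 2·[g]_T + [f]_T + 2·[Y]_T = (-3) + 2·(-2) + (-1) + 2·(-2) = -12
Net dimensions [M³ T⁻¹²] ≠ [1] — not dimensionless.

no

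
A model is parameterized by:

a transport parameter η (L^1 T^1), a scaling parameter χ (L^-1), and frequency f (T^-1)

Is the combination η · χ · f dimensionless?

Sum the exponent of each base dimension across the product:
  L: [η]_L + [χ]_L + [f]_L = (1) + (-1) + (0) = 0
  T: [η]_T + [χ]_T + [f]_T = (1) + (0) + (-1) = 0
All base exponents vanish — dimensionless.

yes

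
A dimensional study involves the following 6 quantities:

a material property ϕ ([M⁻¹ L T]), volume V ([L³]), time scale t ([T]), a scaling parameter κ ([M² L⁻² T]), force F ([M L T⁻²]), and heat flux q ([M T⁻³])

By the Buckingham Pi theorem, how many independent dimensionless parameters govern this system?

There are 6 variables and 3 base dimensions (M, L, T).
The dimension matrix has rank 3.
Independent dimensionless groups: 6 − 3 = 3.

3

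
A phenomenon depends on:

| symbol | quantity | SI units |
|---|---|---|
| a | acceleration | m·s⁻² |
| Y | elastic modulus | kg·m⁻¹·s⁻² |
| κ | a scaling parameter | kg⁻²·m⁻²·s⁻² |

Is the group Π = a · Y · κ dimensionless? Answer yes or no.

no

Sum the exponent of each base dimension across the product:
  M: [a]_M + [Y]_M + [κ]_M = (0) + (1) + (-2) = -1
  L: [a]_L + [Y]_L + [κ]_L = (1) + (-1) + (-2) = -2
  T: [a]_T + [Y]_T + [κ]_T = (-2) + (-2) + (-2) = -6
Net dimensions [M⁻¹ L⁻² T⁻⁶] ≠ [1] — not dimensionless.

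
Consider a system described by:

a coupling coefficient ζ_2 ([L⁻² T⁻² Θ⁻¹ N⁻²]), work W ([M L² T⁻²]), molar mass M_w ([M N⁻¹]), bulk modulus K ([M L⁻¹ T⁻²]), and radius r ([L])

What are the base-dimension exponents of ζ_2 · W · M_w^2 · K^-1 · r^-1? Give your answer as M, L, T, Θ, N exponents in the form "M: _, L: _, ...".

Collect each base-dimension exponent across the product:
  M: (0) + (1) + 2·(1) − (1) − (0) = 2
  L: (-2) + (2) + 2·(0) − (-1) − (1) = 0
  T: (-2) + (-2) + 2·(0) − (-2) − (0) = -2
  Θ: (-1) + (0) + 2·(0) − (0) − (0) = -1
  N: (-2) + (0) + 2·(-1) − (0) − (0) = -4
So the dimensions are [M² T⁻² Θ⁻¹ N⁻⁴].

M: 2, L: 0, T: -2, Θ: -1, N: -4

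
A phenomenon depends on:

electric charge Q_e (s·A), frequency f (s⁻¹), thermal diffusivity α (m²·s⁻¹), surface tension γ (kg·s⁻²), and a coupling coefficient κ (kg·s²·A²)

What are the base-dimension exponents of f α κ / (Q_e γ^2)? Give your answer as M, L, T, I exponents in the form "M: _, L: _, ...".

Collect each base-dimension exponent across the product:
  M: −(0) + (0) + (0) − 2·(1) + (1) = -1
  L: −(0) + (0) + (2) − 2·(0) + (0) = 2
  T: −(1) + (-1) + (-1) − 2·(-2) + (2) = 3
  I: −(1) + (0) + (0) − 2·(0) + (2) = 1
So the dimensions are [M⁻¹ L² T³ I].

M: -1, L: 2, T: 3, I: 1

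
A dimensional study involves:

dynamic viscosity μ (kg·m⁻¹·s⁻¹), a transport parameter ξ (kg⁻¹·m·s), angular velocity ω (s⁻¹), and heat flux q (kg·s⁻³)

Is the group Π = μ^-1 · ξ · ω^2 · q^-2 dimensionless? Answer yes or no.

Sum the exponent of each base dimension across the product:
  M: −[μ]_M + [ξ]_M + 2·[ω]_M − 2·[q]_M = −(1) + (-1) + 2·(0) − 2·(1) = -4
  L: −[μ]_L + [ξ]_L + 2·[ω]_L − 2·[q]_L = −(-1) + (1) + 2·(0) − 2·(0) = 2
  T: −[μ]_T + [ξ]_T + 2·[ω]_T − 2·[q]_T = −(-1) + (1) + 2·(-1) − 2·(-3) = 6
Net dimensions [M⁻⁴ L² T⁶] ≠ [1] — not dimensionless.

no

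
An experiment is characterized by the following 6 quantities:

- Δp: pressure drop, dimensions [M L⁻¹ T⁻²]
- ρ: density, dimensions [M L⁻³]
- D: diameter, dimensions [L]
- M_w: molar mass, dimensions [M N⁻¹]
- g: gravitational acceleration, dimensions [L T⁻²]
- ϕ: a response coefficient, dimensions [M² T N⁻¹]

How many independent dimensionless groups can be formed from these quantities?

2

There are 6 variables and 4 base dimensions (M, L, T, N).
The dimension matrix has rank 4.
Independent dimensionless groups: 6 − 4 = 2.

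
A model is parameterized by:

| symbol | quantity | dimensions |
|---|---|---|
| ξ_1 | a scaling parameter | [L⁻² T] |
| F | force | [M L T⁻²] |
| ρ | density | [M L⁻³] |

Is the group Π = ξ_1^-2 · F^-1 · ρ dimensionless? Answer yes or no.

Sum the exponent of each base dimension across the product:
  M: −2·[ξ_1]_M − [F]_M + [ρ]_M = −2·(0) − (1) + (1) = 0
  L: −2·[ξ_1]_L − [F]_L + [ρ]_L = −2·(-2) − (1) + (-3) = 0
  T: −2·[ξ_1]_T − [F]_T + [ρ]_T = −2·(1) − (-2) + (0) = 0
All base exponents vanish — dimensionless.

yes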